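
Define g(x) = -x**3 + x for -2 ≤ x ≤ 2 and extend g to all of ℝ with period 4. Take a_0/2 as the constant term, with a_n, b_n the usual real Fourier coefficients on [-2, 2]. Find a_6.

a_6 = 1/2 ∫_{-2}^{2} g(x) cos(3*pi*x) dx.
g is odd and cos(3*pi*x) is even, so the integrand is odd over a symmetric interval and the integral vanishes.

0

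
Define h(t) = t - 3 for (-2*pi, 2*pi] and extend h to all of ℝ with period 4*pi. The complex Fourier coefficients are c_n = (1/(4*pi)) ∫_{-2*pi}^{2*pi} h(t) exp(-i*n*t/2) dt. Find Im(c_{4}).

1/2

Since h is real-valued, Im(c_{4}) = -(1/(4*pi)) ∫_{-2*pi}^{2*pi} h(t) sin(2*t) dt = -b_{4}/2.
Integrating by parts (boundary term plus one more integral), an antiderivative of (t - 3) sin(2*t) is -t*cos(2*t)/2 + sin(2*t)/4 + 3*cos(2*t)/2; evaluating from -2*pi to 2*pi: ∫_{-2*pi}^{2*pi} (t - 3) sin(2*t) dt = (3/2 - pi) - (3/2 + pi) = -2*pi.
Hence Im(c_{4}) = (-1/(4*pi))·(-2*pi) = 1/2.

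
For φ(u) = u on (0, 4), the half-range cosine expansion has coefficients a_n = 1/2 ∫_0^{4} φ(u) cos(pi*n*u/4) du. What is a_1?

a_1 = 1/2 ∫_0^{4} (u) cos(pi*u/4) du.
Integrating by parts (boundary term plus one more integral), an antiderivative of (u) cos(pi*u/4) is 4*u*sin(pi*u/4)/pi + 16*cos(pi*u/4)/pi**2; evaluating from 0 to 4: ∫_{0}^{4} (u) cos(pi*u/4) du = (-16/pi**2) - (16/pi**2) = -32/pi**2.
Hence a_1 = (1/2)·(-32/pi**2) = -16/pi**2.

-16/pi**2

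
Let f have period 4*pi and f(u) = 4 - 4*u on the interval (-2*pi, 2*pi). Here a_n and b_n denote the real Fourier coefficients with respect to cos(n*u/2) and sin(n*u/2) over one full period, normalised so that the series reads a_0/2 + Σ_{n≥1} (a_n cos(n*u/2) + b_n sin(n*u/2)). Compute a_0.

a_0 = (1/(2*pi)) ∫_{-2*pi}^{2*pi} f(u) du = (1/(2*pi)) · (16*pi) = 8.

8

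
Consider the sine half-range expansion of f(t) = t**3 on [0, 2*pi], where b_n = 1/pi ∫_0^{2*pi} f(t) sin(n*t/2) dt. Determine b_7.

-96/343 + 16*pi**2/7

b_7 = 1/pi ∫_0^{2*pi} (t**3) sin(7*t/2) dt.
Integrating by parts three times (tabular method), an antiderivative of (t**3) sin(7*t/2) is -2*t**3*cos(7*t/2)/7 + 12*t**2*sin(7*t/2)/49 + 48*t*cos(7*t/2)/343 - 96*sin(7*t/2)/2401; evaluating from 0 to 2*pi: ∫_{0}^{2*pi} (t**3) sin(7*t/2) dt = (16*pi*(-6 + 49*pi**2)/343) - (0) = 16*pi*(-6 + 49*pi**2)/343.
Hence b_7 = (1/pi)·(16*pi*(-6 + 49*pi**2)/343) = -96/343 + 16*pi**2/7.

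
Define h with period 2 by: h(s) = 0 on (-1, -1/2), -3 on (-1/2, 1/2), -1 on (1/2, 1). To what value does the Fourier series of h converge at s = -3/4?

0

h is continuous at s = -3/4 with value 0, so the series converges to 0 there.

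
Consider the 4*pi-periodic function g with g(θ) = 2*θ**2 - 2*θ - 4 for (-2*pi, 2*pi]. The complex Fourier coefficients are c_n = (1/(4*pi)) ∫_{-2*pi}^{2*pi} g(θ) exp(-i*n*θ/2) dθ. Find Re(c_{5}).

Since g is real-valued, Re(c_{5}) = (1/(4*pi)) ∫_{-2*pi}^{2*pi} g(θ) cos(5*θ/2) dθ = a_{5}/2.
Integrating by parts twice (tabular method), an antiderivative of (2*θ**2 - 2*θ - 4) cos(5*θ/2) is 4*θ**2*sin(5*θ/2)/5 - 4*θ*sin(5*θ/2)/5 + 16*θ*cos(5*θ/2)/25 - 232*sin(5*θ/2)/125 - 8*cos(5*θ/2)/25; evaluating from -2*pi to 2*pi: ∫_{-2*pi}^{2*pi} (2*θ**2 - 2*θ - 4) cos(5*θ/2) dθ = (8/25 - 32*pi/25) - (8/25 + 32*pi/25) = -64*pi/25.
Hence Re(c_{5}) = (1/(4*pi))·(-64*pi/25) = -16/25.

-16/25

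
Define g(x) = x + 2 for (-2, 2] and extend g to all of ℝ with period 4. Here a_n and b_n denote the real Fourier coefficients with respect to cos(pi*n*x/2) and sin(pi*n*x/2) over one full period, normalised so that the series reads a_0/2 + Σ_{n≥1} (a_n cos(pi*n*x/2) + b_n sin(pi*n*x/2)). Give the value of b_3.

4/(3*pi)

b_3 = 1/2 ∫_{-2}^{2} g(x) sin(3*pi*x/2) dx.
Integrating by parts (boundary term plus one more integral), an antiderivative of (x + 2) sin(3*pi*x/2) is -2*x*cos(3*pi*x/2)/(3*pi) + 4*sin(3*pi*x/2)/(9*pi**2) - 4*cos(3*pi*x/2)/(3*pi); evaluating from -2 to 2: ∫_{-2}^{2} (x + 2) sin(3*pi*x/2) dx = (8/(3*pi)) - (0) = 8/(3*pi).
Hence b_3 = (1/2)·(8/(3*pi)) = 4/(3*pi).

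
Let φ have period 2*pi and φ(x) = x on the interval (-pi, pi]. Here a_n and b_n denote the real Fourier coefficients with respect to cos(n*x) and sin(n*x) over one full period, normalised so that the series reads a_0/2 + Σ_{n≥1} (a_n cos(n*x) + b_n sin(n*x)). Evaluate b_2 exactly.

-1

b_2 = 1/pi ∫_{-pi}^{pi} φ(x) sin(2*x) dx.
φ is odd and sin(2*x) is odd, so the integrand is even and b_2 = 2/pi ∫_0^{pi} φ(x) sin(2*x) dx.
Integrating by parts (boundary term plus one more integral), an antiderivative of (x) sin(2*x) is -x*cos(2*x)/2 + sin(2*x)/4; evaluating from 0 to pi: ∫_{0}^{pi} (x) sin(2*x) dx = (-pi/2) - (0) = -pi/2.
Hence b_2 = (2/pi)·(-pi/2) = -1.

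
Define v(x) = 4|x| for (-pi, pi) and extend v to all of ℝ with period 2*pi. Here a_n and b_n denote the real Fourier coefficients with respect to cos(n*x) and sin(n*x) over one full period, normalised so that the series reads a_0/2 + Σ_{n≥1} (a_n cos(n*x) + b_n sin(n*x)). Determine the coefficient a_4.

0

a_4 = 1/pi ∫_{-pi}^{pi} v(x) cos(4*x) dx.
v is even and cos(4*x) is even, so the integrand is even and a_4 = 2/pi ∫_0^{pi} v(x) cos(4*x) dx.
Integrating by parts (boundary term plus one more integral), an antiderivative of (4*x) cos(4*x) is x*sin(4*x) + cos(4*x)/4; evaluating from 0 to pi: ∫_{0}^{pi} (4*x) cos(4*x) dx = (1/4) - (1/4) = 0.
Hence a_4 = (2/pi)·(0) = 0.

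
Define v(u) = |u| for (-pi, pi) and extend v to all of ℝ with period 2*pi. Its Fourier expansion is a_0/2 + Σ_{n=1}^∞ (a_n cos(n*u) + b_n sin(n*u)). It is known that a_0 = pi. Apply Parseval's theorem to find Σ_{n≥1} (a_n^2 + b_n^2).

Parseval: a_0^2/2 + Σ_{n≥1} (a_n^2+b_n^2) = 1/pi ∫_{-pi}^{pi} v(u)^2 du = 2*pi**2/3.
Subtract a_0^2/2 = pi**2/2: Σ (a_n^2+b_n^2) = pi**2/6.

pi**2/6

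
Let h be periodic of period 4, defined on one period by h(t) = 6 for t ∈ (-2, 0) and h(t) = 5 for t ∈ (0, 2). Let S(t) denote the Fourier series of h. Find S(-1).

6

h is continuous at t = -1 with value 6, so the series converges to 6 there.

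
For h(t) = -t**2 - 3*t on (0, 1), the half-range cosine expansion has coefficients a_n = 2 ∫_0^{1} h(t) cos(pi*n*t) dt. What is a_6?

a_6 = 2 ∫_0^{1} (-t**2 - 3*t) cos(6*pi*t) dt.
Integrating by parts twice (tabular method), an antiderivative of (-t**2 - 3*t) cos(6*pi*t) is -t**2*sin(6*pi*t)/(6*pi) - t*sin(6*pi*t)/(2*pi) - t*cos(6*pi*t)/(18*pi**2) + sin(6*pi*t)/(108*pi**3) - cos(6*pi*t)/(12*pi**2); evaluating from 0 to 1: ∫_{0}^{1} (-t**2 - 3*t) cos(6*pi*t) dt = (-5/(36*pi**2)) - (-1/(12*pi**2)) = -1/(18*pi**2).
Hence a_6 = 2·(-1/(18*pi**2)) = -1/(9*pi**2).

-1/(9*pi**2)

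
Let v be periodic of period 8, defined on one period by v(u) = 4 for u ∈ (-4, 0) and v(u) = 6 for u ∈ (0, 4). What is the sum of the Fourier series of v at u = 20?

5

u = 20 differs from u = 4 by 2 full period(s), and the series is 8-periodic.
At u = 4 the one-sided limits are v(4^-) = 6 and v(4^+) = 4.
By Dirichlet's theorem the series converges to their average, [(6) + (4)]/2 = 5.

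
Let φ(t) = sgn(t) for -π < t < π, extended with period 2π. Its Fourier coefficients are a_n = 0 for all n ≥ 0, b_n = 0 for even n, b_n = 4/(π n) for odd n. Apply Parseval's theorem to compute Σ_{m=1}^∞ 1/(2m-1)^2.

Parseval: Σ b_n^2 = (1/π) ∫_{-π}^{π} φ(t)^2 dt = 2.
Only odd n contribute, with b_n^2 = 16/(π^2 n^2), so Σ_{m≥1} 1/(2m-1)^2 = π^2·(2)/16 = pi**2/8.

pi**2/8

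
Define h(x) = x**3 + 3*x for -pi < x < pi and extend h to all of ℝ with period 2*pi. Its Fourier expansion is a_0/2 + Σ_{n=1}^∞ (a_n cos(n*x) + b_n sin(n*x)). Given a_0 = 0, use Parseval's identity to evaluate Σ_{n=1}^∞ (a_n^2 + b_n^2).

Parseval: a_0^2/2 + Σ_{n≥1} (a_n^2+b_n^2) = 1/pi ∫_{-pi}^{pi} h(x)^2 dx = 2*pi**2*(105 + 42*pi**2 + 5*pi**4)/35.
Subtract a_0^2/2 = 0: Σ (a_n^2+b_n^2) = 2*pi**2*(105 + 42*pi**2 + 5*pi**4)/35.

2*pi**2*(105 + 42*pi**2 + 5*pi**4)/35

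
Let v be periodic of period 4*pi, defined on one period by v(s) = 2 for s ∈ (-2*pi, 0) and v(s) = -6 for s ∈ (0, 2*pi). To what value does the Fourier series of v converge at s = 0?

-2

At s = 0 the one-sided limits are v(0^-) = 2 and v(0^+) = -6.
By Dirichlet's theorem the series converges to their average, [(2) + (-6)]/2 = -2.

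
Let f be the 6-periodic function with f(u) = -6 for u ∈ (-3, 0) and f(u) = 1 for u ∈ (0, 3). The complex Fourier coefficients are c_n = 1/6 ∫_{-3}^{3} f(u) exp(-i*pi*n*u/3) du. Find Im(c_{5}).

Since f is real-valued, Im(c_{5}) = -1/6 ∫_{-3}^{3} f(u) sin(5*pi*u/3) du = -b_{5}/2.
Split the integral at the breakpoints.
Directly, an antiderivative of (-6) sin(5*pi*u/3) is 18*cos(5*pi*u/3)/(5*pi); evaluating from -3 to 0: ∫_{-3}^{0} (-6) sin(5*pi*u/3) du = (18/(5*pi)) - (-18/(5*pi)) = 36/(5*pi).
Directly, an antiderivative of (1) sin(5*pi*u/3) is -3*cos(5*pi*u/3)/(5*pi); evaluating from 0 to 3: ∫_{0}^{3} (1) sin(5*pi*u/3) du = (3/(5*pi)) - (-3/(5*pi)) = 6/(5*pi).
So ∫_{-3}^{3} f(u) sin(5*pi*u/3) du = 42/(5*pi).
Hence Im(c_{5}) = (-1/6)·(42/(5*pi)) = -7/(5*pi).

-7/(5*pi)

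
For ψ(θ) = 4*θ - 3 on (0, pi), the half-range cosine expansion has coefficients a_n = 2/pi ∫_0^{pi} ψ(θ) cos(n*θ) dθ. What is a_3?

-16/(9*pi)

a_3 = 2/pi ∫_0^{pi} (4*θ - 3) cos(3*θ) dθ.
Integrating by parts (boundary term plus one more integral), an antiderivative of (4*θ - 3) cos(3*θ) is 4*θ*sin(3*θ)/3 - sin(3*θ) + 4*cos(3*θ)/9; evaluating from 0 to pi: ∫_{0}^{pi} (4*θ - 3) cos(3*θ) dθ = (-4/9) - (4/9) = -8/9.
Hence a_3 = (2/pi)·(-8/9) = -16/(9*pi).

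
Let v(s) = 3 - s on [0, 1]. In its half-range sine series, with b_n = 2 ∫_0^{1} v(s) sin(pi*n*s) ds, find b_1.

10/pi

b_1 = 2 ∫_0^{1} (3 - s) sin(pi*s) ds.
Integrating by parts (boundary term plus one more integral), an antiderivative of (3 - s) sin(pi*s) is s*cos(pi*s)/pi - sin(pi*s)/pi**2 - 3*cos(pi*s)/pi; evaluating from 0 to 1: ∫_{0}^{1} (3 - s) sin(pi*s) ds = (2/pi) - (-3/pi) = 5/pi.
Hence b_1 = 2·(5/pi) = 10/pi.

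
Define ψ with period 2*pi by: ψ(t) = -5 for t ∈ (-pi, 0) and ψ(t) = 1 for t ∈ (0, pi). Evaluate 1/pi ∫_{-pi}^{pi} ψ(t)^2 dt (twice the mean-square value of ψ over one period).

1/pi ∫_{-pi}^{pi} ψ(t)^2 dt = 1/pi · (26*pi) = 26.

26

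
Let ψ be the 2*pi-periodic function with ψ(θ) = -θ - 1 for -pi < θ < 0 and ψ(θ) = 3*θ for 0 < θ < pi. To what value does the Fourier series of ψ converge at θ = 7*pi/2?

θ = 7*pi/2 differs from θ = -pi/2 by 2 full period(s), and the series is 2*pi-periodic.
ψ is continuous at θ = -pi/2 with value -1 + pi/2, so the series converges to -1 + pi/2 there.

-1 + pi/2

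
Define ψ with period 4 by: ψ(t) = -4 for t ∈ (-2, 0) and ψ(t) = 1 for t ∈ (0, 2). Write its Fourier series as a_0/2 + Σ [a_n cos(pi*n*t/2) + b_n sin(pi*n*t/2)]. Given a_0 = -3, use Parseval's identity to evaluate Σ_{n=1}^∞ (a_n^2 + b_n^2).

25/2

Parseval: a_0^2/2 + Σ_{n≥1} (a_n^2+b_n^2) = 1/2 ∫_{-2}^{2} ψ(t)^2 dt = 17.
Subtract a_0^2/2 = 9/2: Σ (a_n^2+b_n^2) = 25/2.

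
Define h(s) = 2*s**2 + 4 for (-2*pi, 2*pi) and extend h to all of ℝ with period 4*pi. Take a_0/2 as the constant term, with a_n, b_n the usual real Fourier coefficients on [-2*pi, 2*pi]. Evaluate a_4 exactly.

a_4 = (1/(2*pi)) ∫_{-2*pi}^{2*pi} h(s) cos(2*s) ds.
h is even and cos(2*s) is even, so the integrand is even and a_4 = 1/pi ∫_0^{2*pi} h(s) cos(2*s) ds.
Integrating by parts twice (tabular method), an antiderivative of (2*s**2 + 4) cos(2*s) is s**2*sin(2*s) + s*cos(2*s) + 3*sin(2*s)/2; evaluating from 0 to 2*pi: ∫_{0}^{2*pi} (2*s**2 + 4) cos(2*s) ds = (2*pi) - (0) = 2*pi.
Hence a_4 = (1/pi)·(2*pi) = 2.

2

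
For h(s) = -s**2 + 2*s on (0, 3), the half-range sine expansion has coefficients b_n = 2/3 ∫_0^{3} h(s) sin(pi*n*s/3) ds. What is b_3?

-2/pi + 8/(3*pi**3)

b_3 = 2/3 ∫_0^{3} (-s**2 + 2*s) sin(pi*s) ds.
Integrating by parts twice (tabular method), an antiderivative of (-s**2 + 2*s) sin(pi*s) is s**2*cos(pi*s)/pi - 2*s*sin(pi*s)/pi**2 - 2*s*cos(pi*s)/pi + 2*sin(pi*s)/pi**2 - 2*cos(pi*s)/pi**3; evaluating from 0 to 3: ∫_{0}^{3} (-s**2 + 2*s) sin(pi*s) ds = (-3/pi + 2/pi**3) - (-2/pi**3) = -3/pi + 4/pi**3.
Hence b_3 = (2/3)·(-3/pi + 4/pi**3) = -2/pi + 8/(3*pi**3).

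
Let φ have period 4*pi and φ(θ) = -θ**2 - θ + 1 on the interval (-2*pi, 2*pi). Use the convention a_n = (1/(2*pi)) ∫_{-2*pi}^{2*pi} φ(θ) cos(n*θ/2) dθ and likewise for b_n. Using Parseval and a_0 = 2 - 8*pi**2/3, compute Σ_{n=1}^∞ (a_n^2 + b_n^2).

Parseval: a_0^2/2 + Σ_{n≥1} (a_n^2+b_n^2) = (1/(2*pi)) ∫_{-2*pi}^{2*pi} φ(θ)^2 dθ = -8*pi**2/3 + 2 + 32*pi**4/5.
Subtract a_0^2/2 = 2*(3 - 4*pi**2)**2/9: Σ (a_n^2+b_n^2) = 8*pi**2*(15 + 16*pi**2)/45.

8*pi**2*(15 + 16*pi**2)/45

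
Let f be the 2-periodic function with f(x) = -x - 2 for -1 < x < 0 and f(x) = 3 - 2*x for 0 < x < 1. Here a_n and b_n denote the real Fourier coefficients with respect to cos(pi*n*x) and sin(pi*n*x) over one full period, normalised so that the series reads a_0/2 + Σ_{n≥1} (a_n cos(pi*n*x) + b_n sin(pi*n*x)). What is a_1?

2/pi**2

a_1 = ∫_{-1}^{1} f(x) cos(pi*x) dx.
Split the integral at the breakpoints.
Integrating by parts (boundary term plus one more integral), an antiderivative of (-x - 2) cos(pi*x) is -x*sin(pi*x)/pi - 2*sin(pi*x)/pi - cos(pi*x)/pi**2; evaluating from -1 to 0: ∫_{-1}^{0} (-x - 2) cos(pi*x) dx = (-1/pi**2) - (pi**(-2)) = -2/pi**2.
Integrating by parts (boundary term plus one more integral), an antiderivative of (3 - 2*x) cos(pi*x) is -2*x*sin(pi*x)/pi + 3*sin(pi*x)/pi - 2*cos(pi*x)/pi**2; evaluating from 0 to 1: ∫_{0}^{1} (3 - 2*x) cos(pi*x) dx = (2/pi**2) - (-2/pi**2) = 4/pi**2.
Summing the pieces gives a_1 = 2/pi**2.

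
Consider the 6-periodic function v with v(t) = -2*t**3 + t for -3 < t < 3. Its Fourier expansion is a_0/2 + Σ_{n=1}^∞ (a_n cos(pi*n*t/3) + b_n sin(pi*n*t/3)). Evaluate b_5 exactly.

b_5 = 1/3 ∫_{-3}^{3} v(t) sin(5*pi*t/3) dt.
v is odd and sin(5*pi*t/3) is odd, so the integrand is even and b_5 = 2/3 ∫_0^{3} v(t) sin(5*pi*t/3) dt.
Integrating by parts three times (tabular method), an antiderivative of (-2*t**3 + t) sin(5*pi*t/3) is 6*t**3*cos(5*pi*t/3)/(5*pi) - 54*t**2*sin(5*pi*t/3)/(25*pi**2) - 3*t*cos(5*pi*t/3)/(5*pi) - 324*t*cos(5*pi*t/3)/(125*pi**3) + 972*sin(5*pi*t/3)/(625*pi**4) + 9*sin(5*pi*t/3)/(25*pi**2); evaluating from 0 to 3: ∫_{0}^{3} (-2*t**3 + t) sin(5*pi*t/3) dt = (9*(108 - 425*pi**2)/(125*pi**3)) - (0) = 9*(108 - 425*pi**2)/(125*pi**3).
Hence b_5 = (2/3)·(9*(108 - 425*pi**2)/(125*pi**3)) = 6*(108 - 425*pi**2)/(125*pi**3).

6*(108 - 425*pi**2)/(125*pi**3)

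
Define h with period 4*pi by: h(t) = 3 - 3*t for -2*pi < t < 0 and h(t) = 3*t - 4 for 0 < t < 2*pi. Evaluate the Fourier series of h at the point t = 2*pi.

-1/2 + 6*pi

At t = 2*pi the one-sided limits are h(2*pi^-) = -4 + 6*pi and h(2*pi^+) = 3 + 6*pi.
By Dirichlet's theorem the series converges to their average, [(-4 + 6*pi) + (3 + 6*pi)]/2 = -1/2 + 6*pi.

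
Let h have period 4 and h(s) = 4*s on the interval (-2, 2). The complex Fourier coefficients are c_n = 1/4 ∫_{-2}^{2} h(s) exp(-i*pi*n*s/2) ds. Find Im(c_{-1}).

8/pi

Since h is real-valued, Im(c_{-1}) = -1/4 ∫_{-2}^{2} h(s) sin(-pi*s/2) ds = b_{1}/2.
h is odd and sin(-pi*s/2) is odd, so the integrand is even: ∫_{-2}^{2} h(s) sin(-pi*s/2) ds = 2∫_0^{2} h(s) sin(-pi*s/2) ds.
Integrating by parts (boundary term plus one more integral), an antiderivative of (4*s) sin(-pi*s/2) is 8*s*cos(pi*s/2)/pi - 16*sin(pi*s/2)/pi**2; evaluating from 0 to 2: ∫_{0}^{2} (4*s) sin(-pi*s/2) ds = (-16/pi) - (0) = -16/pi.
So ∫_{-2}^{2} h(s) sin(-pi*s/2) ds = -32/pi.
Hence Im(c_{-1}) = (-1/4)·(-32/pi) = 8/pi.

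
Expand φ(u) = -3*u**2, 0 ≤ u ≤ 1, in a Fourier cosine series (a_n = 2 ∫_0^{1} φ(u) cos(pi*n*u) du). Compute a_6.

a_6 = 2 ∫_0^{1} (-3*u**2) cos(6*pi*u) du.
Integrating by parts twice (tabular method), an antiderivative of (-3*u**2) cos(6*pi*u) is -u**2*sin(6*pi*u)/(2*pi) - u*cos(6*pi*u)/(6*pi**2) + sin(6*pi*u)/(36*pi**3); evaluating from 0 to 1: ∫_{0}^{1} (-3*u**2) cos(6*pi*u) du = (-1/(6*pi**2)) - (0) = -1/(6*pi**2).
Hence a_6 = 2·(-1/(6*pi**2)) = -1/(3*pi**2).

-1/(3*pi**2)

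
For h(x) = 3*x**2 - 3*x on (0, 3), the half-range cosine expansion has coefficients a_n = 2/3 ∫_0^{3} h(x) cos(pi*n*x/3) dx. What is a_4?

a_4 = 2/3 ∫_0^{3} (3*x**2 - 3*x) cos(4*pi*x/3) dx.
Integrating by parts twice (tabular method), an antiderivative of (3*x**2 - 3*x) cos(4*pi*x/3) is 9*x**2*sin(4*pi*x/3)/(4*pi) - 9*x*sin(4*pi*x/3)/(4*pi) + 27*x*cos(4*pi*x/3)/(8*pi**2) - 81*sin(4*pi*x/3)/(32*pi**3) - 27*cos(4*pi*x/3)/(16*pi**2); evaluating from 0 to 3: ∫_{0}^{3} (3*x**2 - 3*x) cos(4*pi*x/3) dx = (135/(16*pi**2)) - (-27/(16*pi**2)) = 81/(8*pi**2).
Hence a_4 = (2/3)·(81/(8*pi**2)) = 27/(4*pi**2).

27/(4*pi**2)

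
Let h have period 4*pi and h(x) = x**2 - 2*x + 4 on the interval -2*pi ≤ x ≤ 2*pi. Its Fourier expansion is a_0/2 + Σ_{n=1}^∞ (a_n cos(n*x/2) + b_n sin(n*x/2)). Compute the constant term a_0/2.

a_0 = (1/(2*pi)) ∫_{-2*pi}^{2*pi} h(x) dx = (1/(2*pi)) · (16*pi*(3 + pi**2)/3) = 8 + 8*pi**2/3.
So the constant term a_0/2 = 4 + 4*pi**2/3.

4 + 4*pi**2/3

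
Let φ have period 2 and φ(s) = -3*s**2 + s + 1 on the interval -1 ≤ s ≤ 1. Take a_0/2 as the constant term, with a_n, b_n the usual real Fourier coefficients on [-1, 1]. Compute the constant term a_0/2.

0

a_0 = ∫_{-1}^{1} φ(s) ds = 0.
So the constant term a_0/2 = 0.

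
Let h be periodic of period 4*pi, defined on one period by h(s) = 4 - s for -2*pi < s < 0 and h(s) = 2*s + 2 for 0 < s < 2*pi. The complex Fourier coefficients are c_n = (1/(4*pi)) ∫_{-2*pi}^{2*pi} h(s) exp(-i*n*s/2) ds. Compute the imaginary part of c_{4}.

Since h is real-valued, Im(c_{4}) = -(1/(4*pi)) ∫_{-2*pi}^{2*pi} h(s) sin(2*s) ds = -b_{4}/2.
Split the integral at the breakpoints.
Integrating by parts (boundary term plus one more integral), an antiderivative of (4 - s) sin(2*s) is s*cos(2*s)/2 - sin(2*s)/4 - 2*cos(2*s); evaluating from -2*pi to 0: ∫_{-2*pi}^{0} (4 - s) sin(2*s) ds = (-2) - (-pi - 2) = pi.
Integrating by parts (boundary term plus one more integral), an antiderivative of (2*s + 2) sin(2*s) is -s*cos(2*s) + sin(2*s)/2 - cos(2*s); evaluating from 0 to 2*pi: ∫_{0}^{2*pi} (2*s + 2) sin(2*s) ds = (-2*pi - 1) - (-1) = -2*pi.
So ∫_{-2*pi}^{2*pi} h(s) sin(2*s) ds = -pi.
Hence Im(c_{4}) = (-1/(4*pi))·(-pi) = 1/4.

1/4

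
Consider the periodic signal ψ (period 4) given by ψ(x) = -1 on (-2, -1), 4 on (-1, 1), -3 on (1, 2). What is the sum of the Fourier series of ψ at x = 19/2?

-3

x = 19/2 differs from x = 3/2 by 2 full period(s), and the series is 4-periodic.
ψ is continuous at x = 3/2 with value -3, so the series converges to -3 there.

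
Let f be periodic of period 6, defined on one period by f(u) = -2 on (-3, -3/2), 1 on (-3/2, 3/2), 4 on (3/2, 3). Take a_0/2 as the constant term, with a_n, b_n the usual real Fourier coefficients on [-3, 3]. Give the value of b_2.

-6/pi

b_2 = 1/3 ∫_{-3}^{3} f(u) sin(2*pi*u/3) du.
Split the integral at the breakpoints.
Directly, an antiderivative of (-2) sin(2*pi*u/3) is 3*cos(2*pi*u/3)/pi; evaluating from -3 to -3/2: ∫_{-3}^{-3/2} (-2) sin(2*pi*u/3) du = (-3/pi) - (3/pi) = -6/pi.
Directly, an antiderivative of (1) sin(2*pi*u/3) is -3*cos(2*pi*u/3)/(2*pi); evaluating from -3/2 to 3/2: ∫_{-3/2}^{3/2} (1) sin(2*pi*u/3) du = (3/(2*pi)) - (3/(2*pi)) = 0.
Directly, an antiderivative of (4) sin(2*pi*u/3) is -6*cos(2*pi*u/3)/pi; evaluating from 3/2 to 3: ∫_{3/2}^{3} (4) sin(2*pi*u/3) du = (-6/pi) - (6/pi) = -12/pi.
Summing the pieces and multiplying by (1/3) gives b_2 = -6/pi.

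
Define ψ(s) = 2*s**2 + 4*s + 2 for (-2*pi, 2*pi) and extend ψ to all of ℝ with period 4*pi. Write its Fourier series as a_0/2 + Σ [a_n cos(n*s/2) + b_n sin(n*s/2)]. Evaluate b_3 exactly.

16/3

b_3 = (1/(2*pi)) ∫_{-2*pi}^{2*pi} ψ(s) sin(3*s/2) ds.
Integrating by parts twice (tabular method), an antiderivative of (2*s**2 + 4*s + 2) sin(3*s/2) is -4*s**2*cos(3*s/2)/3 + 16*s*sin(3*s/2)/9 - 8*s*cos(3*s/2)/3 + 16*sin(3*s/2)/9 - 4*cos(3*s/2)/27; evaluating from -2*pi to 2*pi: ∫_{-2*pi}^{2*pi} (2*s**2 + 4*s + 2) sin(3*s/2) ds = (4/27 + 16*pi/3 + 16*pi**2/3) - (-16*pi/3 + 4/27 + 16*pi**2/3) = 32*pi/3.
Hence b_3 = (1/(2*pi))·(32*pi/3) = 16/3.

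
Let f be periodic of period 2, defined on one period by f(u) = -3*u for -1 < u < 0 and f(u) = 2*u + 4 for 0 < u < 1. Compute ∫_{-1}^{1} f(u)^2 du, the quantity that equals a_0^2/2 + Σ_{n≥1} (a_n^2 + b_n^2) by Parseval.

85/3

∫_{-1}^{1} f(u)^2 du = 85/3.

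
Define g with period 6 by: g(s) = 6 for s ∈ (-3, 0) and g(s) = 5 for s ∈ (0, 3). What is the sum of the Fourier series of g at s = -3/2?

6

g is continuous at s = -3/2 with value 6, so the series converges to 6 there.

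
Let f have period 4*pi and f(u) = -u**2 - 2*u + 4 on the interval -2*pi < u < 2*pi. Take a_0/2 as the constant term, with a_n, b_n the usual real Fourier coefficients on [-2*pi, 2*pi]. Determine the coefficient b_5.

b_5 = (1/(2*pi)) ∫_{-2*pi}^{2*pi} f(u) sin(5*u/2) du.
Integrating by parts twice (tabular method), an antiderivative of (-u**2 - 2*u + 4) sin(5*u/2) is 2*u**2*cos(5*u/2)/5 - 8*u*sin(5*u/2)/25 + 4*u*cos(5*u/2)/5 - 8*sin(5*u/2)/25 - 216*cos(5*u/2)/125; evaluating from -2*pi to 2*pi: ∫_{-2*pi}^{2*pi} (-u**2 - 2*u + 4) sin(5*u/2) du = (-8*pi**2/5 - 8*pi/5 + 216/125) - (-8*pi**2/5 + 216/125 + 8*pi/5) = -16*pi/5.
Hence b_5 = (1/(2*pi))·(-16*pi/5) = -8/5.

-8/5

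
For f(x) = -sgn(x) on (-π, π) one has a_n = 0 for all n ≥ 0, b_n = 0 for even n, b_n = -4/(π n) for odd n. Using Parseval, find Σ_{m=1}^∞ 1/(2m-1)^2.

Parseval: Σ b_n^2 = (1/π) ∫_{-π}^{π} f(x)^2 dx = 2.
Only odd n contribute, with b_n^2 = 16/(π^2 n^2), so Σ_{m≥1} 1/(2m-1)^2 = π^2·(2)/16 = pi**2/8.

pi**2/8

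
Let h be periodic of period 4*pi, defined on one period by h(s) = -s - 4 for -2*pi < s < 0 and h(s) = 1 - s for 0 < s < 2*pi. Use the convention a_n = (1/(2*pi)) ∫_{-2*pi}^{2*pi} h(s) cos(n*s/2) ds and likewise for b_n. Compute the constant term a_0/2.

a_0 = (1/(2*pi)) ∫_{-2*pi}^{2*pi} h(s) ds = (1/(2*pi)) · (-6*pi) = -3.
So the constant term a_0/2 = -3/2.

-3/2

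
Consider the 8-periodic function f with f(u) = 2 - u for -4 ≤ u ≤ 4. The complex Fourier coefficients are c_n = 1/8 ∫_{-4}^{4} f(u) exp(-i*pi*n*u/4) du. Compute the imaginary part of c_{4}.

-1/pi

Since f is real-valued, Im(c_{4}) = -1/8 ∫_{-4}^{4} f(u) sin(pi*u) du = -b_{4}/2.
Integrating by parts (boundary term plus one more integral), an antiderivative of (2 - u) sin(pi*u) is u*cos(pi*u)/pi - sin(pi*u)/pi**2 - 2*cos(pi*u)/pi; evaluating from -4 to 4: ∫_{-4}^{4} (2 - u) sin(pi*u) du = (2/pi) - (-6/pi) = 8/pi.
Hence Im(c_{4}) = (-1/8)·(8/pi) = -1/pi.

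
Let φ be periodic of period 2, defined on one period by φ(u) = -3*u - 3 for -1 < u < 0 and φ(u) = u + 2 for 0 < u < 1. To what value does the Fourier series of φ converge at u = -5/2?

-3/2

u = -5/2 differs from u = -1/2 by -1 full period(s), and the series is 2-periodic.
φ is continuous at u = -1/2 with value -3/2, so the series converges to -3/2 there.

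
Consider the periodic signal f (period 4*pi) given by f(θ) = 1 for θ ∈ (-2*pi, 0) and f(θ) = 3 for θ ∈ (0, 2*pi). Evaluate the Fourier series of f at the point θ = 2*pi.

At θ = 2*pi the one-sided limits are f(2*pi^-) = 3 and f(2*pi^+) = 1.
By Dirichlet's theorem the series converges to their average, [(3) + (1)]/2 = 2.

2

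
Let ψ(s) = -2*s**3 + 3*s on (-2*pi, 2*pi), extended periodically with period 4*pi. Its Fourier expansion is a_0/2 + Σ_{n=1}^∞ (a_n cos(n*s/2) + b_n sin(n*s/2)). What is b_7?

b_7 = (1/(2*pi)) ∫_{-2*pi}^{2*pi} ψ(s) sin(7*s/2) ds.
ψ is odd and sin(7*s/2) is odd, so the integrand is even and b_7 = 1/pi ∫_0^{2*pi} ψ(s) sin(7*s/2) ds.
Integrating by parts three times (tabular method), an antiderivative of (-2*s**3 + 3*s) sin(7*s/2) is 4*s**3*cos(7*s/2)/7 - 24*s**2*sin(7*s/2)/49 - 390*s*cos(7*s/2)/343 + 780*sin(7*s/2)/2401; evaluating from 0 to 2*pi: ∫_{0}^{2*pi} (-2*s**3 + 3*s) sin(7*s/2) ds = (4*pi*(195 - 392*pi**2)/343) - (0) = 4*pi*(195 - 392*pi**2)/343.
Hence b_7 = (1/pi)·(4*pi*(195 - 392*pi**2)/343) = 780/343 - 32*pi**2/7.

780/343 - 32*pi**2/7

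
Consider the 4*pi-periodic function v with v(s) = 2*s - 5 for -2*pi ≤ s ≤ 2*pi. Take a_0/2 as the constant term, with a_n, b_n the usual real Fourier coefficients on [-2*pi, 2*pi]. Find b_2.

-4

b_2 = (1/(2*pi)) ∫_{-2*pi}^{2*pi} v(s) sin(s) ds.
Integrating by parts (boundary term plus one more integral), an antiderivative of (2*s - 5) sin(s) is -2*s*cos(s) + 2*sin(s) + 5*cos(s); evaluating from -2*pi to 2*pi: ∫_{-2*pi}^{2*pi} (2*s - 5) sin(s) ds = (5 - 4*pi) - (5 + 4*pi) = -8*pi.
Hence b_2 = (1/(2*pi))·(-8*pi) = -4.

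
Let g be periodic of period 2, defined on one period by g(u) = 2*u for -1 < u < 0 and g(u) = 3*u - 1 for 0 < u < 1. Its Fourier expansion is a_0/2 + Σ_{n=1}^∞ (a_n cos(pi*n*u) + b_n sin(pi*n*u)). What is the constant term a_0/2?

a_0 = ∫_{-1}^{1} g(u) du = -1/2.
So the constant term a_0/2 = -1/4.

-1/4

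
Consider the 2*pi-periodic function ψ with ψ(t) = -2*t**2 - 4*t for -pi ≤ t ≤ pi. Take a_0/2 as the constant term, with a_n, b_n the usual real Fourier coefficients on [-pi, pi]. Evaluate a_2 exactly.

a_2 = 1/pi ∫_{-pi}^{pi} ψ(t) cos(2*t) dt.
Integrating by parts twice (tabular method), an antiderivative of (-2*t**2 - 4*t) cos(2*t) is -t**2*sin(2*t) - 2*t*sin(2*t) - t*cos(2*t) + sin(2*t)/2 - cos(2*t); evaluating from -pi to pi: ∫_{-pi}^{pi} (-2*t**2 - 4*t) cos(2*t) dt = (-pi - 1) - (-1 + pi) = -2*pi.
Hence a_2 = (1/pi)·(-2*pi) = -2.

-2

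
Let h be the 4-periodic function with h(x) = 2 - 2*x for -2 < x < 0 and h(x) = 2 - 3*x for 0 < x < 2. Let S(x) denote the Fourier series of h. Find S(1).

-1

h is continuous at x = 1 with value -1, so the series converges to -1 there.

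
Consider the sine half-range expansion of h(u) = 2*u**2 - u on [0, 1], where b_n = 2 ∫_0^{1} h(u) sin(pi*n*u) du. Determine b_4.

-1/(2*pi)

b_4 = 2 ∫_0^{1} (2*u**2 - u) sin(4*pi*u) du.
Integrating by parts twice (tabular method), an antiderivative of (2*u**2 - u) sin(4*pi*u) is -u**2*cos(4*pi*u)/(2*pi) + u*sin(4*pi*u)/(4*pi**2) + u*cos(4*pi*u)/(4*pi) - sin(4*pi*u)/(16*pi**2) + cos(4*pi*u)/(16*pi**3); evaluating from 0 to 1: ∫_{0}^{1} (2*u**2 - u) sin(4*pi*u) du = ((1 - 4*pi**2)/(16*pi**3)) - (1/(16*pi**3)) = -1/(4*pi).
Hence b_4 = 2·(-1/(4*pi)) = -1/(2*pi).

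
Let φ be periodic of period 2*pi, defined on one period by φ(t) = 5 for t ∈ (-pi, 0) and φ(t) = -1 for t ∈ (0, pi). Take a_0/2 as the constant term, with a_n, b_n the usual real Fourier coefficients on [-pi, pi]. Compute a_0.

a_0 = 1/pi ∫_{-pi}^{pi} φ(t) dt = 1/pi · (4*pi) = 4.

4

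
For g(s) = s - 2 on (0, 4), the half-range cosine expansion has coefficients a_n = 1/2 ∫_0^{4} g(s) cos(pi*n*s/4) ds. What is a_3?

-16/(9*pi**2)

a_3 = 1/2 ∫_0^{4} (s - 2) cos(3*pi*s/4) ds.
Integrating by parts (boundary term plus one more integral), an antiderivative of (s - 2) cos(3*pi*s/4) is 4*s*sin(3*pi*s/4)/(3*pi) - 8*sin(3*pi*s/4)/(3*pi) + 16*cos(3*pi*s/4)/(9*pi**2); evaluating from 0 to 4: ∫_{0}^{4} (s - 2) cos(3*pi*s/4) ds = (-16/(9*pi**2)) - (16/(9*pi**2)) = -32/(9*pi**2).
Hence a_3 = (1/2)·(-32/(9*pi**2)) = -16/(9*pi**2).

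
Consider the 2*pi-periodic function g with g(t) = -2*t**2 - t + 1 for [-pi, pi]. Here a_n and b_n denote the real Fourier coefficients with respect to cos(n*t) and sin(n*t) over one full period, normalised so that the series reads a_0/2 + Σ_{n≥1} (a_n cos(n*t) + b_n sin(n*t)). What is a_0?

a_0 = 1/pi ∫_{-pi}^{pi} g(t) dt = 1/pi · (-4*pi**3/3 + 2*pi) = 2 - 4*pi**2/3.

2 - 4*pi**2/3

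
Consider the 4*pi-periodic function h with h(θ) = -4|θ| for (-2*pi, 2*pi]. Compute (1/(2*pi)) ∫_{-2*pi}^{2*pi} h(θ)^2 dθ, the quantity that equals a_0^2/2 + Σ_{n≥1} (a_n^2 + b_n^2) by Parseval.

128*pi**2/3

(1/(2*pi)) ∫_{-2*pi}^{2*pi} h(θ)^2 dθ = (1/(2*pi)) · (256*pi**3/3) = 128*pi**2/3.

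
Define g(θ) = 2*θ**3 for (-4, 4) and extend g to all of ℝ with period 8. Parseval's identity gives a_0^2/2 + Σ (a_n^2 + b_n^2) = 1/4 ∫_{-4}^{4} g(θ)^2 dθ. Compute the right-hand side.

32768/7

1/4 ∫_{-4}^{4} g(θ)^2 dθ = 1/4 · (131072/7) = 32768/7.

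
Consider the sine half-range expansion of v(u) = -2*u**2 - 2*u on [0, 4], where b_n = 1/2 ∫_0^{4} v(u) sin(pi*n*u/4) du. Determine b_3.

16*(16 - 45*pi**2)/(27*pi**3)

b_3 = 1/2 ∫_0^{4} (-2*u**2 - 2*u) sin(3*pi*u/4) du.
Integrating by parts twice (tabular method), an antiderivative of (-2*u**2 - 2*u) sin(3*pi*u/4) is 8*u**2*cos(3*pi*u/4)/(3*pi) - 64*u*sin(3*pi*u/4)/(9*pi**2) + 8*u*cos(3*pi*u/4)/(3*pi) - 32*sin(3*pi*u/4)/(9*pi**2) - 256*cos(3*pi*u/4)/(27*pi**3); evaluating from 0 to 4: ∫_{0}^{4} (-2*u**2 - 2*u) sin(3*pi*u/4) du = (32*(8 - 45*pi**2)/(27*pi**3)) - (-256/(27*pi**3)) = 32*(16 - 45*pi**2)/(27*pi**3).
Hence b_3 = (1/2)·(32*(16 - 45*pi**2)/(27*pi**3)) = 16*(16 - 45*pi**2)/(27*pi**3).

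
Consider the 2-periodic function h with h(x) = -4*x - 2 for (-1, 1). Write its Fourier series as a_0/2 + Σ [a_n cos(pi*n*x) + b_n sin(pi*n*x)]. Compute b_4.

2/pi

b_4 = ∫_{-1}^{1} h(x) sin(4*pi*x) dx.
Integrating by parts (boundary term plus one more integral), an antiderivative of (-4*x - 2) sin(4*pi*x) is x*cos(4*pi*x)/pi - sin(4*pi*x)/(4*pi**2) + cos(4*pi*x)/(2*pi); evaluating from -1 to 1: ∫_{-1}^{1} (-4*x - 2) sin(4*pi*x) dx = (3/(2*pi)) - (-1/(2*pi)) = 2/pi.
Hence b_4 = 2/pi.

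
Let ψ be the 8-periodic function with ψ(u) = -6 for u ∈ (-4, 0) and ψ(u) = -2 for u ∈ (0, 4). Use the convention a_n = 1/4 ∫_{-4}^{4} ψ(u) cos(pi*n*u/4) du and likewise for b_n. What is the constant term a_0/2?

-4

a_0 = 1/4 ∫_{-4}^{4} ψ(u) du = 1/4 · (-32) = -8.
So the constant term a_0/2 = -4.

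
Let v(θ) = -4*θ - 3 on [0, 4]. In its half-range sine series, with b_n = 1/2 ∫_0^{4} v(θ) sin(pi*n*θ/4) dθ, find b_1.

-44/pi

b_1 = 1/2 ∫_0^{4} (-4*θ - 3) sin(pi*θ/4) dθ.
Integrating by parts (boundary term plus one more integral), an antiderivative of (-4*θ - 3) sin(pi*θ/4) is 16*θ*cos(pi*θ/4)/pi - 64*sin(pi*θ/4)/pi**2 + 12*cos(pi*θ/4)/pi; evaluating from 0 to 4: ∫_{0}^{4} (-4*θ - 3) sin(pi*θ/4) dθ = (-76/pi) - (12/pi) = -88/pi.
Hence b_1 = (1/2)·(-88/pi) = -44/pi.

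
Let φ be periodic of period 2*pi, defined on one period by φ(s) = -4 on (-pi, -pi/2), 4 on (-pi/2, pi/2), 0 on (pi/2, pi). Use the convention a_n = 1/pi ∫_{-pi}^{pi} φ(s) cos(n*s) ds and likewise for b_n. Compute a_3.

-4/pi

a_3 = 1/pi ∫_{-pi}^{pi} φ(s) cos(3*s) ds.
Split the integral at the breakpoints.
Directly, an antiderivative of (-4) cos(3*s) is -4*sin(3*s)/3; evaluating from -pi to -pi/2: ∫_{-pi}^{-pi/2} (-4) cos(3*s) ds = (-4/3) - (0) = -4/3.
Directly, an antiderivative of (4) cos(3*s) is 4*sin(3*s)/3; evaluating from -pi/2 to pi/2: ∫_{-pi/2}^{pi/2} (4) cos(3*s) ds = (-4/3) - (4/3) = -8/3.
∫_{pi/2}^{pi} (0) cos(3*s) ds = 0.
Summing the pieces and multiplying by (1/pi) gives a_3 = -4/pi.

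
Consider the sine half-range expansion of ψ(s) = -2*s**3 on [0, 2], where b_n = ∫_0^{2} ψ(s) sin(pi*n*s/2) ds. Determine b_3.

32*(2 - 3*pi**2)/(9*pi**3)

b_3 = ∫_0^{2} (-2*s**3) sin(3*pi*s/2) ds.
Integrating by parts three times (tabular method), an antiderivative of (-2*s**3) sin(3*pi*s/2) is 4*s**3*cos(3*pi*s/2)/(3*pi) - 8*s**2*sin(3*pi*s/2)/(3*pi**2) - 32*s*cos(3*pi*s/2)/(9*pi**3) + 64*sin(3*pi*s/2)/(27*pi**4); evaluating from 0 to 2: ∫_{0}^{2} (-2*s**3) sin(3*pi*s/2) ds = (32*(2 - 3*pi**2)/(9*pi**3)) - (0) = 32*(2 - 3*pi**2)/(9*pi**3).
Hence b_3 = 32*(2 - 3*pi**2)/(9*pi**3).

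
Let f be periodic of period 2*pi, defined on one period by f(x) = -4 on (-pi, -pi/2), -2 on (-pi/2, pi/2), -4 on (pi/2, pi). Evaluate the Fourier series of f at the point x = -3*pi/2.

-3

x = -3*pi/2 differs from x = pi/2 by -1 full period(s), and the series is 2*pi-periodic.
At x = pi/2 the one-sided limits are f(pi/2^-) = -2 and f(pi/2^+) = -4.
By Dirichlet's theorem the series converges to their average, [(-2) + (-4)]/2 = -3.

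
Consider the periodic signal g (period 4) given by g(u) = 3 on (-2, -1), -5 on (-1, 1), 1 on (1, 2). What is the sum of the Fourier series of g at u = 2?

u = 2 differs from u = -2 by 1 full period(s), and the series is 4-periodic.
At u = -2 the one-sided limits are g(-2^-) = 1 and g(-2^+) = 3.
By Dirichlet's theorem the series converges to their average, [(1) + (3)]/2 = 2.

2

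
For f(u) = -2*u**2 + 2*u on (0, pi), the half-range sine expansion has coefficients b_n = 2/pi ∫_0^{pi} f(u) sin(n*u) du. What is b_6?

b_6 = 2/pi ∫_0^{pi} (-2*u**2 + 2*u) sin(6*u) du.
Integrating by parts twice (tabular method), an antiderivative of (-2*u**2 + 2*u) sin(6*u) is u**2*cos(6*u)/3 - u*sin(6*u)/9 - u*cos(6*u)/3 + sin(6*u)/18 - cos(6*u)/54; evaluating from 0 to pi: ∫_{0}^{pi} (-2*u**2 + 2*u) sin(6*u) du = (-pi/3 - 1/54 + pi**2/3) - (-1/54) = pi*(-1 + pi)/3.
Hence b_6 = (2/pi)·(pi*(-1 + pi)/3) = -2/3 + 2*pi/3.

-2/3 + 2*pi/3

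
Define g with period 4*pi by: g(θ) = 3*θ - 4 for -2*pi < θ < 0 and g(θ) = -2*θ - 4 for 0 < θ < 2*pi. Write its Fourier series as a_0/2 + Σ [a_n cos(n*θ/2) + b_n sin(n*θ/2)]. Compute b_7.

2/7

b_7 = (1/(2*pi)) ∫_{-2*pi}^{2*pi} g(θ) sin(7*θ/2) dθ.
Split the integral at the breakpoints.
Integrating by parts (boundary term plus one more integral), an antiderivative of (3*θ - 4) sin(7*θ/2) is -6*θ*cos(7*θ/2)/7 + 12*sin(7*θ/2)/49 + 8*cos(7*θ/2)/7; evaluating from -2*pi to 0: ∫_{-2*pi}^{0} (3*θ - 4) sin(7*θ/2) dθ = (8/7) - (-12*pi/7 - 8/7) = 16/7 + 12*pi/7.
Integrating by parts (boundary term plus one more integral), an antiderivative of (-2*θ - 4) sin(7*θ/2) is 4*θ*cos(7*θ/2)/7 - 8*sin(7*θ/2)/49 + 8*cos(7*θ/2)/7; evaluating from 0 to 2*pi: ∫_{0}^{2*pi} (-2*θ - 4) sin(7*θ/2) dθ = (-8*pi/7 - 8/7) - (8/7) = -8*pi/7 - 16/7.
Summing the pieces and multiplying by (1/(2*pi)) gives b_7 = 2/7.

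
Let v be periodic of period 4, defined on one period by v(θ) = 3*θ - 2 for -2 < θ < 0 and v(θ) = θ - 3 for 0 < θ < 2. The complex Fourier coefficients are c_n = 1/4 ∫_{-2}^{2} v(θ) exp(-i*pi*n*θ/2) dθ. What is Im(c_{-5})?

Since v is real-valued, Im(c_{-5}) = -1/4 ∫_{-2}^{2} v(θ) sin(-5*pi*θ/2) dθ = b_{5}/2.
Split the integral at the breakpoints.
Integrating by parts (boundary term plus one more integral), an antiderivative of (3*θ - 2) sin(-5*pi*θ/2) is 6*θ*cos(5*pi*θ/2)/(5*pi) - 12*sin(5*pi*θ/2)/(25*pi**2) - 4*cos(5*pi*θ/2)/(5*pi); evaluating from -2 to 0: ∫_{-2}^{0} (3*θ - 2) sin(-5*pi*θ/2) dθ = (-4/(5*pi)) - (16/(5*pi)) = -4/pi.
Integrating by parts (boundary term plus one more integral), an antiderivative of (θ - 3) sin(-5*pi*θ/2) is 2*θ*cos(5*pi*θ/2)/(5*pi) - 4*sin(5*pi*θ/2)/(25*pi**2) - 6*cos(5*pi*θ/2)/(5*pi); evaluating from 0 to 2: ∫_{0}^{2} (θ - 3) sin(-5*pi*θ/2) dθ = (2/(5*pi)) - (-6/(5*pi)) = 8/(5*pi).
So ∫_{-2}^{2} v(θ) sin(-5*pi*θ/2) dθ = -12/(5*pi).
Hence Im(c_{-5}) = (-1/4)·(-12/(5*pi)) = 3/(5*pi).

3/(5*pi)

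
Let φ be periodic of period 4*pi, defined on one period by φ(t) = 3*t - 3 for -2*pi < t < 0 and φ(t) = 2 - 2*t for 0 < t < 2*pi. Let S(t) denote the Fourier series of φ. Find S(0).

At t = 0 the one-sided limits are φ(0^-) = -3 and φ(0^+) = 2.
By Dirichlet's theorem the series converges to their average, [(-3) + (2)]/2 = -1/2.

-1/2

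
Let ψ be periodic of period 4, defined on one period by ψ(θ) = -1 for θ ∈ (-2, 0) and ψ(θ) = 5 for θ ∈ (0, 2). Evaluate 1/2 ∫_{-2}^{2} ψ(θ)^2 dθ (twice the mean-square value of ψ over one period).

26

1/2 ∫_{-2}^{2} ψ(θ)^2 dθ = 1/2 · (52) = 26.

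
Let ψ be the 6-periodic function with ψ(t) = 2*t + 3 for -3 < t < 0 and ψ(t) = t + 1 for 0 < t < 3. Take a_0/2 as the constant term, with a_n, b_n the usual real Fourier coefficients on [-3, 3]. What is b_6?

-3/(2*pi)

b_6 = 1/3 ∫_{-3}^{3} ψ(t) sin(2*pi*t) dt.
Split the integral at the breakpoints.
Integrating by parts (boundary term plus one more integral), an antiderivative of (2*t + 3) sin(2*pi*t) is -t*cos(2*pi*t)/pi + sin(2*pi*t)/(2*pi**2) - 3*cos(2*pi*t)/(2*pi); evaluating from -3 to 0: ∫_{-3}^{0} (2*t + 3) sin(2*pi*t) dt = (-3/(2*pi)) - (3/(2*pi)) = -3/pi.
Integrating by parts (boundary term plus one more integral), an antiderivative of (t + 1) sin(2*pi*t) is -t*cos(2*pi*t)/(2*pi) + sin(2*pi*t)/(4*pi**2) - cos(2*pi*t)/(2*pi); evaluating from 0 to 3: ∫_{0}^{3} (t + 1) sin(2*pi*t) dt = (-2/pi) - (-1/(2*pi)) = -3/(2*pi).
Summing the pieces and multiplying by (1/3) gives b_6 = -3/(2*pi).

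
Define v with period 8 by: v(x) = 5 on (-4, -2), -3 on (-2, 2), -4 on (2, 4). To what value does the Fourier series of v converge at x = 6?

1

x = 6 differs from x = -2 by 1 full period(s), and the series is 8-periodic.
At x = -2 the one-sided limits are v(-2^-) = 5 and v(-2^+) = -3.
By Dirichlet's theorem the series converges to their average, [(5) + (-3)]/2 = 1.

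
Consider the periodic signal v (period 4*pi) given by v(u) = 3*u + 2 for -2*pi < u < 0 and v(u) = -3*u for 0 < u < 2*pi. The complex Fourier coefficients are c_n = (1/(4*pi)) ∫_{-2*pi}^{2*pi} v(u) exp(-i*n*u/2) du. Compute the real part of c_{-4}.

0

Since v is real-valued, Re(c_{-4}) = (1/(4*pi)) ∫_{-2*pi}^{2*pi} v(u) cos(-2*u) du = a_{4}/2.
Split the integral at the breakpoints.
Integrating by parts (boundary term plus one more integral), an antiderivative of (3*u + 2) cos(-2*u) is 3*u*sin(2*u)/2 + sin(2*u) + 3*cos(2*u)/4; evaluating from -2*pi to 0: ∫_{-2*pi}^{0} (3*u + 2) cos(-2*u) du = (3/4) - (3/4) = 0.
Integrating by parts (boundary term plus one more integral), an antiderivative of (-3*u) cos(-2*u) is -3*u*sin(2*u)/2 - 3*cos(2*u)/4; evaluating from 0 to 2*pi: ∫_{0}^{2*pi} (-3*u) cos(-2*u) du = (-3/4) - (-3/4) = 0.
So ∫_{-2*pi}^{2*pi} v(u) cos(-2*u) du = 0.
Hence Re(c_{-4}) = (1/(4*pi))·(0) = 0.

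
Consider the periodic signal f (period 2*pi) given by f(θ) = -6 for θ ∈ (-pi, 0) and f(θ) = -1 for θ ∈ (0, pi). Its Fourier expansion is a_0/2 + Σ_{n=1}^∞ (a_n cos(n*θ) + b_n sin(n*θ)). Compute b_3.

10/(3*pi)

b_3 = 1/pi ∫_{-pi}^{pi} f(θ) sin(3*θ) dθ.
Split the integral at the breakpoints.
Directly, an antiderivative of (-6) sin(3*θ) is 2*cos(3*θ); evaluating from -pi to 0: ∫_{-pi}^{0} (-6) sin(3*θ) dθ = (2) - (-2) = 4.
Directly, an antiderivative of (-1) sin(3*θ) is cos(3*θ)/3; evaluating from 0 to pi: ∫_{0}^{pi} (-1) sin(3*θ) dθ = (-1/3) - (1/3) = -2/3.
Summing the pieces and multiplying by (1/pi) gives b_3 = 10/(3*pi).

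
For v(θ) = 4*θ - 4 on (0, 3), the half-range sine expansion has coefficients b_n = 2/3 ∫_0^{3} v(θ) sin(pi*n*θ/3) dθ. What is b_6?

b_6 = 2/3 ∫_0^{3} (4*θ - 4) sin(2*pi*θ) dθ.
Integrating by parts (boundary term plus one more integral), an antiderivative of (4*θ - 4) sin(2*pi*θ) is -2*θ*cos(2*pi*θ)/pi + sin(2*pi*θ)/pi**2 + 2*cos(2*pi*θ)/pi; evaluating from 0 to 3: ∫_{0}^{3} (4*θ - 4) sin(2*pi*θ) dθ = (-4/pi) - (2/pi) = -6/pi.
Hence b_6 = (2/3)·(-6/pi) = -4/pi.

-4/pi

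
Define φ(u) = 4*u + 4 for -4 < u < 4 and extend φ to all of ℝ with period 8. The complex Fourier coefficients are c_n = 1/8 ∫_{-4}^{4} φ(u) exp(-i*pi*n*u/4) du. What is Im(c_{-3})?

Since φ is real-valued, Im(c_{-3}) = -1/8 ∫_{-4}^{4} φ(u) sin(-3*pi*u/4) du = b_{3}/2.
Integrating by parts (boundary term plus one more integral), an antiderivative of (4*u + 4) sin(-3*pi*u/4) is 16*u*cos(3*pi*u/4)/(3*pi) - 64*sin(3*pi*u/4)/(9*pi**2) + 16*cos(3*pi*u/4)/(3*pi); evaluating from -4 to 4: ∫_{-4}^{4} (4*u + 4) sin(-3*pi*u/4) du = (-80/(3*pi)) - (16/pi) = -128/(3*pi).
Hence Im(c_{-3}) = (-1/8)·(-128/(3*pi)) = 16/(3*pi).

16/(3*pi)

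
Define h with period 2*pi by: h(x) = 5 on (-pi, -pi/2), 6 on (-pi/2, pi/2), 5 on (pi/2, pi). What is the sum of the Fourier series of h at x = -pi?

5

h is continuous at x = -pi with value 5, so the series converges to 5 there.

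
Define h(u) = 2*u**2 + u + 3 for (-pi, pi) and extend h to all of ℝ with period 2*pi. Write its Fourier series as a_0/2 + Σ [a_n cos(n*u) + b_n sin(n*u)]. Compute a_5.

a_5 = 1/pi ∫_{-pi}^{pi} h(u) cos(5*u) du.
Integrating by parts twice (tabular method), an antiderivative of (2*u**2 + u + 3) cos(5*u) is 2*u**2*sin(5*u)/5 + u*sin(5*u)/5 + 4*u*cos(5*u)/25 + 71*sin(5*u)/125 + cos(5*u)/25; evaluating from -pi to pi: ∫_{-pi}^{pi} (2*u**2 + u + 3) cos(5*u) du = (-4*pi/25 - 1/25) - (-1/25 + 4*pi/25) = -8*pi/25.
Hence a_5 = (1/pi)·(-8*pi/25) = -8/25.

-8/25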